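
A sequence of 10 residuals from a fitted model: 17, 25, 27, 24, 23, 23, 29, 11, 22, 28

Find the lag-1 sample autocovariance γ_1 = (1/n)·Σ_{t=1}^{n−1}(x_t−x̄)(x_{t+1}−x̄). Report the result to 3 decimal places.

Mean x̄ = (17 + 25 + 27 + 24 + 23 + 23 + 29 + 11 + 22 + 28)/10 = 22.9000
Σ_{t=1}^{9}(x_t−x̄)(x_{t+1}−x̄) = -65.0100
γ_1 = -65.0100 / 10 = -6.501

-6.501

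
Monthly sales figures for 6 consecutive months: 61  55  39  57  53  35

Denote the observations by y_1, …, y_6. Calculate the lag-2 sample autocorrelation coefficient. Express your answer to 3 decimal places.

-0.407

Mean ȳ = (61 + 55 + 39 + 57 + 53 + 35)/6 = 50.0000
Deviations from mean: 11.0000, 5.0000, -11.0000, 7.0000, 3.0000, -15.0000
Σ(y_t−ȳ)(y_{t+2}−ȳ) = (-121.0000) + (35.0000) + (-33.0000) + (-105.0000) = -224.0000
Denominator Σ(y_t−ȳ)² = 550.0000
r_2 = -224.0000 / 550.0000 = -0.407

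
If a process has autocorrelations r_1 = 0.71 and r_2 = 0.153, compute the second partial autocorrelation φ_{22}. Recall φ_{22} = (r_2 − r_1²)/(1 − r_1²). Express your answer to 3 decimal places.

-0.708

φ_{22} = (r_2 − r_1²) / (1 − r_1²)
r_1² = (0.71)² = 0.5041
Numerator = 0.153 − 0.5041 = -0.3511; denominator = 1 − 0.5041 = 0.4959
φ_{22} = -0.3511 / 0.4959 = -0.708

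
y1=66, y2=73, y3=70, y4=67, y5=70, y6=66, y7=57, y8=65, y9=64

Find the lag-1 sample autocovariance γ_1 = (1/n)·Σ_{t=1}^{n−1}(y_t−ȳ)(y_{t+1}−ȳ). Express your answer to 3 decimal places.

Mean ȳ = (66 + 73 + 70 + 67 + 70 + 66 + 57 + 65 + 64)/9 = 66.4444
Σ_{t=1}^{8}(y_t−ȳ)(y_{t+1}−ȳ) = 44.1358
γ_1 = 44.1358 / 9 = 4.904

4.904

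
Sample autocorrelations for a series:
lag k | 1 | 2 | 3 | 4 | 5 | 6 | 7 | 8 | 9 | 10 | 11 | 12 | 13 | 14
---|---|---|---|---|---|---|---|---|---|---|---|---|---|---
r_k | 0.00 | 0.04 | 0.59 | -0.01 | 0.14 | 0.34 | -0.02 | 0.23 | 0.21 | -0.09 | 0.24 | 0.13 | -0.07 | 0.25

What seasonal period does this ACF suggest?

3

The largest autocorrelation is r_3 = 0.59, with a weaker echo at lag 6 (0.34); the remaining lags stay at or below 0.25.
The dominant spike at lag 3 indicates a seasonal period of 3.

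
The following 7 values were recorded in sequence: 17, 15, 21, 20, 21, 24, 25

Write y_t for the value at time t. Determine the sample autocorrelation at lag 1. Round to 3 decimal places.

Mean ȳ = (17 + 15 + 21 + 20 + 21 + 24 + 25)/7 = 20.4286
Σ(y_t−ȳ)(y_{t+1}−ȳ) = (18.6122) + (-3.1020) + (-0.2449) + (-0.2449) + (2.0408) + (16.3265) = 33.3878
Denominator Σ(y_t−ȳ)² = 75.7143
r_1 = 33.3878 / 75.7143 = 0.441

0.441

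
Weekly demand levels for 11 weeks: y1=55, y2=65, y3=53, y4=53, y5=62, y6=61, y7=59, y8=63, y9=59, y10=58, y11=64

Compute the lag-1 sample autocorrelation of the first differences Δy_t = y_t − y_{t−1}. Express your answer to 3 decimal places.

-0.377

First differences Δy: 10, -12, 0, 9, -1, -2, 4, -4, -1, 6
Mean of differences = 0.9000
Numerator Σ(Δy_t−Δȳ)(Δy_{t+1}−Δȳ) = -147.5100
Denominator Σ(Δy_t−Δȳ)² = 390.9000
r_1(Δy) = -147.5100 / 390.9000 = -0.377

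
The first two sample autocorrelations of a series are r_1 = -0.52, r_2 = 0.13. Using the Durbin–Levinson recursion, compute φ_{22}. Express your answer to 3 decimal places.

φ_{22} = (r_2 − r_1²) / (1 − r_1²)
r_1² = (-0.52)² = 0.2704
Numerator = 0.13 − 0.2704 = -0.1404; denominator = 1 − 0.2704 = 0.7296
φ_{22} = -0.1404 / 0.7296 = -0.192

-0.192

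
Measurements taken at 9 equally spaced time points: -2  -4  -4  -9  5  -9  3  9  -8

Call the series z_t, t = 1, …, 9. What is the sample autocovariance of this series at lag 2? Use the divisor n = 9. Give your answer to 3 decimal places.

Mean z̄ = (-2 − 4 − 4 − 9 + 5 − 9 + 3 + 9 − 8)/9 = -2.1111
Σ_{t=1}^{7}(z_t−z̄)(z_{t+2}−z̄) = -23.4691
γ_2 = -23.4691 / 9 = -2.608

-2.608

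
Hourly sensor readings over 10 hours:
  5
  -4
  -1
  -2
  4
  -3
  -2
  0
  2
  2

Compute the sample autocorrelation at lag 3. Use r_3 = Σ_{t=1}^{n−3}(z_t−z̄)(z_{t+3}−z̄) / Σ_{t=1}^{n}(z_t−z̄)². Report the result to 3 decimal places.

-0.347

Mean z̄ = (5 − 4 − 1 − 2 + 4 − 3 − 2 + 0 + 2 + 2)/10 = 0.1000
Σ(z_t−z̄)(z_{t+3}−z̄) = (-10.2900) + (-15.9900) + (3.4100) + (4.4100) + (-0.3900) + (-5.8900) + (-3.9900) = -28.7300
Denominator Σ(z_t−z̄)² = 82.9000
r_3 = -28.7300 / 82.9000 = -0.347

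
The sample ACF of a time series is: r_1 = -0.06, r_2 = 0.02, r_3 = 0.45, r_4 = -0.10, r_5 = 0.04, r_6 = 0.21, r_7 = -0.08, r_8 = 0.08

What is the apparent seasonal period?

The largest autocorrelation is r_3 = 0.45, with a weaker echo at lag 6 (0.21); the remaining lags stay at or below 0.08.
The dominant spike at lag 3 indicates a seasonal period of 3.

3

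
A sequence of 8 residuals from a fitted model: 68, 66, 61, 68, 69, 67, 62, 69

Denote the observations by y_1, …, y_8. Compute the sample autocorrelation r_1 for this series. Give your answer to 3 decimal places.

-0.242

Mean ȳ = (68 + 66 + 61 + 68 + 69 + 67 + 62 + 69)/8 = 66.2500
Numerator Σ_{t=1}^{7}(y_t−ȳ)(y_{t+1}−ȳ) = -16.3125
Denominator Σ(y_t−ȳ)² = 67.5000
r_1 = -16.3125 / 67.5000 = -0.242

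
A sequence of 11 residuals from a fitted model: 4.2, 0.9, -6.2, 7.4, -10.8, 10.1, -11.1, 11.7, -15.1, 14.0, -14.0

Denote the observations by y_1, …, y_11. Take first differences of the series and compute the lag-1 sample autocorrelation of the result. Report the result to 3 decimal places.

First differences Δy: -3.3, -7.1, 13.6, -18.2, 20.9, -21.2, 22.8, -26.8, 29.1, -28.0
Mean of differences = -1.8200
Numerator Σ(Δy_t−Δȳ)(Δy_{t+1}−Δȳ) = -3812.6604
Denominator Σ(Δy_t−Δȳ)² = 4299.5160
r_1(Δy) = -3812.6604 / 4299.5160 = -0.887

-0.887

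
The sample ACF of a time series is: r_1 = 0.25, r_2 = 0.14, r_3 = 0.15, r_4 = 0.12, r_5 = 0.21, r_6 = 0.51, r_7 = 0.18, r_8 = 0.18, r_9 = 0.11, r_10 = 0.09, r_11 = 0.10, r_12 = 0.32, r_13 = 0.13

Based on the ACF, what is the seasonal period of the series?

6

The largest autocorrelation is r_6 = 0.51, with a weaker echo at lag 12 (0.32); the remaining lags stay at or below 0.25. The elevated value at lag 1 (0.25), dropping to 0.14 at lag 2, reflects decaying short-term dependence rather than seasonality.
The dominant spike at lag 6 indicates a seasonal period of 6.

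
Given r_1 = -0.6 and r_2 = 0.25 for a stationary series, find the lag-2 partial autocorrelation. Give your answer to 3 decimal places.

-0.172

φ_{22} = (r_2 − r_1²) / (1 − r_1²)
r_1² = (-0.6)² = 0.36
Numerator = 0.25 − 0.3600 = -0.1100; denominator = 1 − 0.3600 = 0.6400
φ_{22} = -0.1100 / 0.6400 = -0.172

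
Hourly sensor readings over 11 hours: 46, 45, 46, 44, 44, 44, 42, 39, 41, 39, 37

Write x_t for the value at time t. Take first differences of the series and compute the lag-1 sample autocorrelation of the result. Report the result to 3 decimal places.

First differences Δx: -1, 1, -2, 0, 0, -2, -3, 2, -2, -2
Mean of differences = -0.9000
Numerator Σ(Δx_t−Δx̄)(Δx_{t+1}−Δx̄) = -9.2100
Denominator Σ(Δx_t−Δx̄)² = 22.9000
r_1(Δx) = -9.2100 / 22.9000 = -0.402

-0.402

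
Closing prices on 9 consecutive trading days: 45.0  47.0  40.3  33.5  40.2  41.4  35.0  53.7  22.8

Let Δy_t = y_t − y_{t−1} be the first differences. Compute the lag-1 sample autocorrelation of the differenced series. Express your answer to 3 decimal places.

-0.491

First differences Δy: 2.0, -6.7, -6.8, 6.7, 1.2, -6.4, 18.7, -30.9
Mean of differences = -2.7750
Numerator Σ(Δy_t−Δȳ)(Δy_{t+1}−Δȳ) = -699.6581
Denominator Σ(Δy_t−Δȳ)² = 1425.3150
r_1(Δy) = -699.6581 / 1425.3150 = -0.491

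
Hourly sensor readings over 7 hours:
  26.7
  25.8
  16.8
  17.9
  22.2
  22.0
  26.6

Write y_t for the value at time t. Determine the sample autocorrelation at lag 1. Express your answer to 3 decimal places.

0.215

Mean ȳ = (26.7 + 25.8 + 16.8 + 17.9 + 22.2 + 22.0 + 26.6)/7 = 22.5714
Deviations from mean: 4.1286, 3.2286, -5.7714, -4.6714, -0.3714, -0.5714, 4.0286
Σ(y_t−ȳ)(y_{t+1}−ȳ) = (13.3294) + (-18.6335) + (26.9608) + (1.7351) + (0.2122) + (-2.3020) = 21.3020
Denominator Σ(y_t−ȳ)² = 99.2943
r_1 = 21.3020 / 99.2943 = 0.215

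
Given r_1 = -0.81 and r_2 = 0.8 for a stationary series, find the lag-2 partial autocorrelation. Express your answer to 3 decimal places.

0.418

φ_{22} = (r_2 − r_1²) / (1 − r_1²)
r_1² = (-0.81)² = 0.6561
Numerator = 0.8 − 0.6561 = 0.1439; denominator = 1 − 0.6561 = 0.3439
φ_{22} = 0.1439 / 0.3439 = 0.418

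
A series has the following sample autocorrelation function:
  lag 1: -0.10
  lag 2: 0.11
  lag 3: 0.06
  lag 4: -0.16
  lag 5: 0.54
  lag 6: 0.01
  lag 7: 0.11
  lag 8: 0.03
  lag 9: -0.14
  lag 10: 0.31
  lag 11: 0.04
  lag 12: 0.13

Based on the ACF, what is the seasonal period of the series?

5

The largest autocorrelation is r_5 = 0.54, with a weaker echo at lag 10 (0.31); the remaining lags stay at or below 0.13.
The dominant spike at lag 5 indicates a seasonal period of 5.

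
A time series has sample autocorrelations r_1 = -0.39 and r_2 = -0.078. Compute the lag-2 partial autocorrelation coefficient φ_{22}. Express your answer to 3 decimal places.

φ_{22} = (r_2 − r_1²) / (1 − r_1²)
r_1² = (-0.39)² = 0.1521
Numerator = -0.078 − 0.1521 = -0.2301; denominator = 1 − 0.1521 = 0.8479
φ_{22} = -0.2301 / 0.8479 = -0.271

-0.271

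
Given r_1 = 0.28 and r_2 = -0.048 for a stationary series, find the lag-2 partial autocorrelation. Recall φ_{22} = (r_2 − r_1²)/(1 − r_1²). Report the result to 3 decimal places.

φ_{22} = (r_2 − r_1²) / (1 − r_1²)
r_1² = (0.28)² = 0.0784
Numerator = -0.048 − 0.0784 = -0.1264; denominator = 1 − 0.0784 = 0.9216
φ_{22} = -0.1264 / 0.9216 = -0.137

-0.137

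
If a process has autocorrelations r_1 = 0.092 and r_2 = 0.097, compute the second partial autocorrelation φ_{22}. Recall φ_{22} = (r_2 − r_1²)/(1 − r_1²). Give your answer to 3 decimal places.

φ_{22} = (r_2 − r_1²) / (1 − r_1²)
r_1² = (0.092)² = 0.008464
Numerator = 0.097 − 0.0085 = 0.0885; denominator = 1 − 0.0085 = 0.9915
φ_{22} = 0.0885 / 0.9915 = 0.089

0.089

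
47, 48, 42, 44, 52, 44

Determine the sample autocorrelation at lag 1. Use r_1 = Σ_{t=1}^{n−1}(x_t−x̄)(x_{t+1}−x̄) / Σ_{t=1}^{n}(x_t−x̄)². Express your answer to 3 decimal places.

Mean x̄ = (47 + 48 + 42 + 44 + 52 + 44)/6 = 46.1667
Σ(x_t−x̄)(x_{t+1}−x̄) = (1.5278) + (-7.6389) + (9.0278) + (-12.6389) + (-12.6389) = -22.3611
Denominator Σ(x_t−x̄)² = 64.8333
r_1 = -22.3611 / 64.8333 = -0.345

-0.345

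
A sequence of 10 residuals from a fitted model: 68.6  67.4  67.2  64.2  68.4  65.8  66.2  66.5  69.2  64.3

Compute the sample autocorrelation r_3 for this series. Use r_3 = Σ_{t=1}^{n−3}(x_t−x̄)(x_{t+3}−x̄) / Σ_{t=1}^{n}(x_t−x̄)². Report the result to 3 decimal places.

Mean x̄ = (68.6 + 67.4 + 67.2 + 64.2 + 68.4 + 65.8 + 66.2 + 66.5 + 69.2 + 64.3)/10 = 66.7800
Σ(x_t−x̄)(x_{t+3}−x̄) = (-4.6956) + (1.0044) + (-0.4116) + (1.4964) + (-0.4536) + (-2.3716) + (1.4384) = -3.9932
Denominator Σ(x_t−x̄)² = 26.5360
r_3 = -3.9932 / 26.5360 = -0.150

-0.150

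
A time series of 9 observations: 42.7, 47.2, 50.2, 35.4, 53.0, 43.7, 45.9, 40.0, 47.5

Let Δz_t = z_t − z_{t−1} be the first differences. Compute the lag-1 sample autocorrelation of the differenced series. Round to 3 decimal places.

-0.717

First differences Δz: 4.5, 3.0, -14.8, 17.6, -9.3, 2.2, -5.9, 7.5
Mean of differences = 0.6000
Numerator Σ(Δz_t−Δz̄)(Δz_{t+1}−Δz̄) = -528.7900
Denominator Σ(Δz_t−Δz̄)² = 737.5600
r_1(Δz) = -528.7900 / 737.5600 = -0.717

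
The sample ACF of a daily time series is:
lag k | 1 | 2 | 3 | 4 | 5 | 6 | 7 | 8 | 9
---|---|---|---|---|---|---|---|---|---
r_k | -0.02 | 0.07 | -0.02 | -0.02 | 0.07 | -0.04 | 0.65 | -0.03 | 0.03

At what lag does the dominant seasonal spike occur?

The largest autocorrelation is r_7 = 0.65; the remaining lags stay at or below 0.07.
The dominant spike at lag 7 indicates a seasonal period of 7.

7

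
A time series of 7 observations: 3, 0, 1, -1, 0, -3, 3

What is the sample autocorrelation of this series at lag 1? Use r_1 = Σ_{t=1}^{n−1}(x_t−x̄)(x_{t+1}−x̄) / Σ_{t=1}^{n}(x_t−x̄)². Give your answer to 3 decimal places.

Mean x̄ = (3 + 0 + 1 − 1 + 0 − 3 + 3)/7 = 0.4286
Deviations from mean: 2.5714, -0.4286, 0.5714, -1.4286, -0.4286, -3.4286, 2.5714
Σ(x_t−x̄)(x_{t+1}−x̄) = (-1.1020) + (-0.2449) + (-0.8163) + (0.6122) + (1.4694) + (-8.8163) = -8.8980
Denominator Σ(x_t−x̄)² = 27.7143
r_1 = -8.8980 / 27.7143 = -0.321

-0.321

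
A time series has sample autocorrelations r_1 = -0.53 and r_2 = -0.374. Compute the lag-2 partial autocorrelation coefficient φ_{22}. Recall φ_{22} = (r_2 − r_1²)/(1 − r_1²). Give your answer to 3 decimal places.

-0.911

φ_{22} = (r_2 − r_1²) / (1 − r_1²)
r_1² = (-0.53)² = 0.2809
Numerator = -0.374 − 0.2809 = -0.6549; denominator = 1 − 0.2809 = 0.7191
φ_{22} = -0.6549 / 0.7191 = -0.911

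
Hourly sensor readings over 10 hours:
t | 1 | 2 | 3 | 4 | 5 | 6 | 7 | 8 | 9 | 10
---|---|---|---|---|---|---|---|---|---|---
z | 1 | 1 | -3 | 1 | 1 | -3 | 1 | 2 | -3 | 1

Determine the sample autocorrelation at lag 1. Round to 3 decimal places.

Mean z̄ = (1 + 1 − 3 + 1 + 1 − 3 + 1 + 2 − 3 + 1)/10 = -0.1000
Numerator Σ_{t=1}^{9}(z_t−z̄)(z_{t+1}−z̄) = -17.3100
Denominator Σ(z_t−z̄)² = 36.9000
r_1 = -17.3100 / 36.9000 = -0.469

-0.469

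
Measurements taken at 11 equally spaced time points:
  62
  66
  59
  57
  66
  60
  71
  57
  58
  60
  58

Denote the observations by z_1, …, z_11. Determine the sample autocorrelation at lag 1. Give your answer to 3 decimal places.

Mean z̄ = (62 + 66 + 59 + 57 + 66 + 60 + 71 + 57 + 58 + 60 + 58)/11 = 61.2727
Numerator Σ_{t=1}^{10}(z_t−z̄)(z_{t+1}−z̄) = -55.4380
Denominator Σ(z_t−z̄)² = 206.1818
r_1 = -55.4380 / 206.1818 = -0.269

-0.269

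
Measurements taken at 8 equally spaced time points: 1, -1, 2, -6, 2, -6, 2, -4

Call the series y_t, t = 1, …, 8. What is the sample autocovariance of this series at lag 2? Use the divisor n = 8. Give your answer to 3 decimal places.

7.859

Mean ȳ = (1 − 1 + 2 − 6 + 2 − 6 + 2 − 4)/8 = -1.2500
Σ_{t=1}^{6}(y_t−ȳ)(y_{t+2}−ȳ) = 62.8750
γ_2 = 62.8750 / 8 = 7.859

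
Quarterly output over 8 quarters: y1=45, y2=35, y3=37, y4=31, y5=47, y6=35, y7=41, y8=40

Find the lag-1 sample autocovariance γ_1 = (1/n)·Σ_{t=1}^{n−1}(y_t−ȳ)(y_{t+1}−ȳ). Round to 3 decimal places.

-12.877

Mean ȳ = (45 + 35 + 37 + 31 + 47 + 35 + 41 + 40)/8 = 38.8750
Σ_{t=1}^{7}(y_t−ȳ)(y_{t+1}−ȳ) = -103.0156
γ_1 = -103.0156 / 8 = -12.877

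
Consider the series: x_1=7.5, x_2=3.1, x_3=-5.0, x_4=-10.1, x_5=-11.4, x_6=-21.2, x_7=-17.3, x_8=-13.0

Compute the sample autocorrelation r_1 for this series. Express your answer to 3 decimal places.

0.616

Mean x̄ = (7.5 + 3.1 − 5.0 − 10.1 − 11.4 − 21.2 − 17.3 − 13.0)/8 = -8.4250
Deviations from mean: 15.9250, 11.5250, 3.4250, -1.6750, -2.9750, -12.7750, -8.8750, -4.5750
Numerator Σ_{t=1}^{7}(x_t−x̄)(x_{t+1}−x̄) = 414.2419
Denominator Σ(x_t−x̄)² = 672.7150
r_1 = 414.2419 / 672.7150 = 0.616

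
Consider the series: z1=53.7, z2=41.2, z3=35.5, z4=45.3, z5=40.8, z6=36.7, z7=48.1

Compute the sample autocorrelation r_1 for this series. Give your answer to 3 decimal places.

Mean z̄ = (53.7 + 41.2 + 35.5 + 45.3 + 40.8 + 36.7 + 48.1)/7 = 43.0429
Deviations from mean: 10.6571, -1.8429, -7.5429, 2.2571, -2.2429, -6.3429, 5.0571
Σ(z_t−z̄)(z_{t+1}−z̄) = (-19.6396) + (13.9004) + (-17.0253) + (-5.0624) + (14.2261) + (-32.0767) = -45.6776
Denominator Σ(z_t−z̄)² = 249.7971
r_1 = -45.6776 / 249.7971 = -0.183

-0.183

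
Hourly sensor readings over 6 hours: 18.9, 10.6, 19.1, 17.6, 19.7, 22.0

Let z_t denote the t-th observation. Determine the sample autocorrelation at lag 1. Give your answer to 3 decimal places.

-0.121

Mean z̄ = (18.9 + 10.6 + 19.1 + 17.6 + 19.7 + 22.0)/6 = 17.9833
Numerator Σ_{t=1}^{5}(z_t−z̄)(z_{t+1}−z̄) = -9.2036
Denominator Σ(z_t−z̄)² = 75.8283
r_1 = -9.2036 / 75.8283 = -0.121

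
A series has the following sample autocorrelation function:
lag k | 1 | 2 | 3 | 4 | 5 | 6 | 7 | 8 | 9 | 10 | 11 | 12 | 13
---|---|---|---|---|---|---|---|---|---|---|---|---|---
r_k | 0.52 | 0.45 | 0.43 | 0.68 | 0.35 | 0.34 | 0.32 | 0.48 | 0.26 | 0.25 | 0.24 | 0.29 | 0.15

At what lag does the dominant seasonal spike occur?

4

The largest autocorrelation is r_4 = 0.68; the remaining lags stay at or below 0.52. The elevated value at lag 1 (0.52), dropping to 0.45 at lag 2, reflects decaying short-term dependence rather than seasonality.
The dominant spike at lag 4 indicates a seasonal period of 4.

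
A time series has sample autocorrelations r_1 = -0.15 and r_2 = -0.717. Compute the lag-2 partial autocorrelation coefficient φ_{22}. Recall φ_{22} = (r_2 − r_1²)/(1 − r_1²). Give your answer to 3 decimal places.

-0.757

φ_{22} = (r_2 − r_1²) / (1 − r_1²)
r_1² = (-0.15)² = 0.0225
Numerator = -0.717 − 0.0225 = -0.7395; denominator = 1 − 0.0225 = 0.9775
φ_{22} = -0.7395 / 0.9775 = -0.757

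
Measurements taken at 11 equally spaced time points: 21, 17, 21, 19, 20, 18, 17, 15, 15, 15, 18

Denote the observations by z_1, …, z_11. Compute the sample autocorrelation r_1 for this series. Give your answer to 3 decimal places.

0.369

Mean z̄ = (21 + 17 + 21 + 19 + 20 + 18 + 17 + 15 + 15 + 15 + 18)/11 = 17.8182
Numerator Σ_{t=1}^{10}(z_t−z̄)(z_{t+1}−z̄) = 19.0579
Denominator Σ(z_t−z̄)² = 51.6364
r_1 = 19.0579 / 51.6364 = 0.369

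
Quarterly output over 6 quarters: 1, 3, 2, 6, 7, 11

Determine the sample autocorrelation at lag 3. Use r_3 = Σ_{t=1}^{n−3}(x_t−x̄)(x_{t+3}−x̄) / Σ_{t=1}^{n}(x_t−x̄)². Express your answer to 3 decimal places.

Mean x̄ = (1 + 3 + 2 + 6 + 7 + 11)/6 = 5.0000
Deviations from mean: -4.0000, -2.0000, -3.0000, 1.0000, 2.0000, 6.0000
Σ(x_t−x̄)(x_{t+3}−x̄) = (-4.0000) + (-4.0000) + (-18.0000) = -26.0000
Denominator Σ(x_t−x̄)² = 70.0000
r_3 = -26.0000 / 70.0000 = -0.371

-0.371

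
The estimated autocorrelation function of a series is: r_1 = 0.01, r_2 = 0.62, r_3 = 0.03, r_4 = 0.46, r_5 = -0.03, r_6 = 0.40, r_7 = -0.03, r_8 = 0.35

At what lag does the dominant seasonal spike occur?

The largest autocorrelation is r_2 = 0.62, with weaker echoes at lags 4 (0.46), 6 (0.40) and 8 (0.35); the remaining lags stay at or below 0.03.
The dominant spike at lag 2 indicates a seasonal period of 2.

2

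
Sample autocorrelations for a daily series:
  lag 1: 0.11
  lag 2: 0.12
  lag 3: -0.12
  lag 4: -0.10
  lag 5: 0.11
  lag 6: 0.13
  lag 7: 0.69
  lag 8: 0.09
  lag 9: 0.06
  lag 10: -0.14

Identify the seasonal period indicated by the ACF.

7

The largest autocorrelation is r_7 = 0.69; the remaining lags stay at or below 0.13.
The dominant spike at lag 7 indicates a seasonal period of 7.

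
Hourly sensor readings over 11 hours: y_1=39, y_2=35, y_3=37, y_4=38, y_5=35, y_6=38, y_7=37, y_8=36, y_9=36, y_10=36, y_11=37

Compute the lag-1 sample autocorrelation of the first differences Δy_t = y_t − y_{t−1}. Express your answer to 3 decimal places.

-0.477

First differences Δy: -4, 2, 1, -3, 3, -1, -1, 0, 0, 1
Mean of differences = -0.2000
Numerator Σ(Δy_t−Δȳ)(Δy_{t+1}−Δȳ) = -19.8400
Denominator Σ(Δy_t−Δȳ)² = 41.6000
r_1(Δy) = -19.8400 / 41.6000 = -0.477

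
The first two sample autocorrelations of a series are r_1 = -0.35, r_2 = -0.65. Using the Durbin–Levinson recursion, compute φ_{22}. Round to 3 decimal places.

φ_{22} = (r_2 − r_1²) / (1 − r_1²)
r_1² = (-0.35)² = 0.1225
Numerator = -0.65 − 0.1225 = -0.7725; denominator = 1 − 0.1225 = 0.8775
φ_{22} = -0.7725 / 0.8775 = -0.880

-0.880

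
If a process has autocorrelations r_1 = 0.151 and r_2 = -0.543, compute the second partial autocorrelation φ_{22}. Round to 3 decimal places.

-0.579

φ_{22} = (r_2 − r_1²) / (1 − r_1²)
r_1² = (0.151)² = 0.022801
Numerator = -0.543 − 0.0228 = -0.5658; denominator = 1 − 0.0228 = 0.9772
φ_{22} = -0.5658 / 0.9772 = -0.579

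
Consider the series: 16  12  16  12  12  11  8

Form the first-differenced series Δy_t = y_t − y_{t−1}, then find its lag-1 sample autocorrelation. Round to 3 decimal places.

First differences Δy: -4, 4, -4, 0, -1, -3
Mean of differences = -1.3333
Numerator Σ(Δy_t−Δȳ)(Δy_{t+1}−Δȳ) = -32.1111
Denominator Σ(Δy_t−Δȳ)² = 47.3333
r_1(Δy) = -32.1111 / 47.3333 = -0.678

-0.678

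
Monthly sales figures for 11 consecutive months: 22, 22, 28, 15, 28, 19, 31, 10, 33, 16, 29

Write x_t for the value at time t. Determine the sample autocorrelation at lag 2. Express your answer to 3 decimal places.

Mean x̄ = (22 + 22 + 28 + 15 + 28 + 19 + 31 + 10 + 33 + 16 + 29)/11 = 23.0000
Numerator Σ_{t=1}^{9}(x_t−x̄)(x_{t+2}−x̄) = 383.0000
Denominator Σ(x_t−x̄)² = 550.0000
r_2 = 383.0000 / 550.0000 = 0.696

0.696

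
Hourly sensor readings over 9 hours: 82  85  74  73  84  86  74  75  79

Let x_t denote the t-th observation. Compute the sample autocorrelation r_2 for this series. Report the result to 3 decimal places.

Mean x̄ = (82 + 85 + 74 + 73 + 84 + 86 + 74 + 75 + 79)/9 = 79.1111
Numerator Σ_{t=1}^{7}(x_t−x̄)(x_{t+2}−x̄) = -170.5802
Denominator Σ(x_t−x̄)² = 220.8889
r_2 = -170.5802 / 220.8889 = -0.772

-0.772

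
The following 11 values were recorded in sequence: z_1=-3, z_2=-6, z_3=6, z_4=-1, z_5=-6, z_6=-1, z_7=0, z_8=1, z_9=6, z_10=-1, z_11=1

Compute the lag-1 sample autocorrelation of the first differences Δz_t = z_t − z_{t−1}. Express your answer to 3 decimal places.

First differences Δz: -3, 12, -7, -5, 5, 1, 1, 5, -7, 2
Mean of differences = 0.4000
Numerator Σ(Δz_t−Δz̄)(Δz_{t+1}−Δz̄) = -150.1600
Denominator Σ(Δz_t−Δz̄)² = 330.4000
r_1(Δz) = -150.1600 / 330.4000 = -0.454

-0.454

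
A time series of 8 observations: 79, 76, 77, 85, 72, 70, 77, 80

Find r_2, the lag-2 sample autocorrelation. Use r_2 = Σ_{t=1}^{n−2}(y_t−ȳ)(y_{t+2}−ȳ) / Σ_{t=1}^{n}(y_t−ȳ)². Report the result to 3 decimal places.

-0.559

Mean ȳ = (79 + 76 + 77 + 85 + 72 + 70 + 77 + 80)/8 = 77.0000
Σ(y_t−ȳ)(y_{t+2}−ȳ) = (0.0000) + (-8.0000) + (0.0000) + (-56.0000) + (0.0000) + (-21.0000) = -85.0000
Denominator Σ(y_t−ȳ)² = 152.0000
r_2 = -85.0000 / 152.0000 = -0.559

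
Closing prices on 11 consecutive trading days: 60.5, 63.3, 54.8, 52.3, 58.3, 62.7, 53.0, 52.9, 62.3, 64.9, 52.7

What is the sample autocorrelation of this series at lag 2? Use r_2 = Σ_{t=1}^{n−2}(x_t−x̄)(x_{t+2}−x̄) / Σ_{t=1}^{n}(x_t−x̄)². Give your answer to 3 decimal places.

-0.700

Mean x̄ = (60.5 + 63.3 + 54.8 + 52.3 + 58.3 + 62.7 + 53.0 + 52.9 + 62.3 + 64.9 + 52.7)/11 = 57.9727
Numerator Σ_{t=1}^{9}(x_t−x̄)(x_{t+2}−x̄) = -171.1760
Denominator Σ(x_t−x̄)² = 244.4418
r_2 = -171.1760 / 244.4418 = -0.700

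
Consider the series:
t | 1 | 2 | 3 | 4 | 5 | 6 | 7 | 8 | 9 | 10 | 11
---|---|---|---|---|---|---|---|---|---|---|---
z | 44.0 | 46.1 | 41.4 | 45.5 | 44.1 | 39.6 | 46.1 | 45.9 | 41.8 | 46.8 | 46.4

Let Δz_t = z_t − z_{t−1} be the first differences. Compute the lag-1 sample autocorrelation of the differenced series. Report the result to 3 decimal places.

First differences Δz: 2.1, -4.7, 4.1, -1.4, -4.5, 6.5, -0.2, -4.1, 5.0, -0.4
Mean of differences = 0.2400
Numerator Σ(Δz_t−Δz̄)(Δz_{t+1}−Δz̄) = -81.0356
Denominator Σ(Δz_t−Δz̄)² = 149.2040
r_1(Δz) = -81.0356 / 149.2040 = -0.543

-0.543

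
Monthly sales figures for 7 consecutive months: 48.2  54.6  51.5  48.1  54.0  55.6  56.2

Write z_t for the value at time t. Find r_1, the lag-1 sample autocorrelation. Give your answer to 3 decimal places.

0.039

Mean z̄ = (48.2 + 54.6 + 51.5 + 48.1 + 54.0 + 55.6 + 56.2)/7 = 52.6000
Deviations from mean: -4.4000, 2.0000, -1.1000, -4.5000, 1.4000, 3.0000, 3.6000
Σ(z_t−z̄)(z_{t+1}−z̄) = (-8.8000) + (-2.2000) + (4.9500) + (-6.3000) + (4.2000) + (10.8000) = 2.6500
Denominator Σ(z_t−z̄)² = 68.7400
r_1 = 2.6500 / 68.7400 = 0.039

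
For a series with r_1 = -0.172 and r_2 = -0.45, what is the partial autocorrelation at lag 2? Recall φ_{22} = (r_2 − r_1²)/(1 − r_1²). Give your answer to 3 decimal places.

φ_{22} = (r_2 − r_1²) / (1 − r_1²)
r_1² = (-0.172)² = 0.029584
Numerator = -0.45 − 0.0296 = -0.4796; denominator = 1 − 0.0296 = 0.9704
φ_{22} = -0.4796 / 0.9704 = -0.494

-0.494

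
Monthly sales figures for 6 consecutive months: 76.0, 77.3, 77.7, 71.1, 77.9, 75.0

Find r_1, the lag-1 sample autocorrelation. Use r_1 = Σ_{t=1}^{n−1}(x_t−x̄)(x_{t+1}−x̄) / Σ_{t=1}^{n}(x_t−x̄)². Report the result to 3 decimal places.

-0.525

Mean x̄ = (76.0 + 77.3 + 77.7 + 71.1 + 77.9 + 75.0)/6 = 75.8333
Deviations from mean: 0.1667, 1.4667, 1.8667, -4.7333, 2.0667, -0.8333
Σ(x_t−x̄)(x_{t+1}−x̄) = (0.2444) + (2.7378) + (-8.8356) + (-9.7822) + (-1.7222) = -17.3578
Denominator Σ(x_t−x̄)² = 33.0333
r_1 = -17.3578 / 33.0333 = -0.525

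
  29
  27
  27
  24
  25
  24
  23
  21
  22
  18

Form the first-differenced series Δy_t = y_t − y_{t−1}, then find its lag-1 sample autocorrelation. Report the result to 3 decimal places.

First differences Δy: -2, 0, -3, 1, -1, -1, -2, 1, -4
Mean of differences = -1.2222
Numerator Σ(Δy_t−Δȳ)(Δy_{t+1}−Δȳ) = -14.6049
Denominator Σ(Δy_t−Δȳ)² = 23.5556
r_1(Δy) = -14.6049 / 23.5556 = -0.620

-0.620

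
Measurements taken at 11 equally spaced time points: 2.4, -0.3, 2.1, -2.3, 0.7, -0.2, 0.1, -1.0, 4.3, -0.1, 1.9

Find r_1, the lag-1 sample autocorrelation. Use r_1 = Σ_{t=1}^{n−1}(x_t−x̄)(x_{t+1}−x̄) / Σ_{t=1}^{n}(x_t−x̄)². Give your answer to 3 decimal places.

-0.463

Mean x̄ = (2.4 − 0.3 + 2.1 − 2.3 + 0.7 − 0.2 + 0.1 − 1.0 + 4.3 − 0.1 + 1.9)/11 = 0.6909
Numerator Σ_{t=1}^{10}(x_t−x̄)(x_{t+1}−x̄) = -15.7274
Denominator Σ(x_t−x̄)² = 33.9491
r_1 = -15.7274 / 33.9491 = -0.463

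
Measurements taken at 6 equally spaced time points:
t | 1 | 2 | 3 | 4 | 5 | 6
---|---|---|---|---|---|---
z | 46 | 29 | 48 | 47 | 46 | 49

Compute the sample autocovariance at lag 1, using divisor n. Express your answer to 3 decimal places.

Mean z̄ = (46 + 29 + 48 + 47 + 46 + 49)/6 = 44.1667
Deviations: 1.8333, -15.1667, 3.8333, 2.8333, 1.8333, 4.8333
Σ_{t=1}^{5}(z_t−z̄)(z_{t+1}−z̄) = -61.0278
γ_1 = -61.0278 / 6 = -10.171

-10.171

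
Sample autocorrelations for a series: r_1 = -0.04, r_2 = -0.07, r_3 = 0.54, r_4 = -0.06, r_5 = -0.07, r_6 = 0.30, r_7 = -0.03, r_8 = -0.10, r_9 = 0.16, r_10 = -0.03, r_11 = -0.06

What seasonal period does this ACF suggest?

3

The largest autocorrelation is r_3 = 0.54, with weaker echoes at lags 6 (0.30) and 9 (0.16); the remaining lags stay at or below -0.03.
The dominant spike at lag 3 indicates a seasonal period of 3.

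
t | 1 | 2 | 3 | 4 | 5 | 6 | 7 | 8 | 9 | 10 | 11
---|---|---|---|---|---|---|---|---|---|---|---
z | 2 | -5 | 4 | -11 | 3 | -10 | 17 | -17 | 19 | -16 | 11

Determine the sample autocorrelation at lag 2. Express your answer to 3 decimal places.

Mean z̄ = (2 − 5 + 4 − 11 + 3 − 10 + 17 − 17 + 19 − 16 + 11)/11 = -0.2727
Numerator Σ_{t=1}^{9}(z_t−z̄)(z_{t+2}−z̄) = 1211.2149
Denominator Σ(z_t−z̄)² = 1590.1818
r_2 = 1211.2149 / 1590.1818 = 0.762

0.762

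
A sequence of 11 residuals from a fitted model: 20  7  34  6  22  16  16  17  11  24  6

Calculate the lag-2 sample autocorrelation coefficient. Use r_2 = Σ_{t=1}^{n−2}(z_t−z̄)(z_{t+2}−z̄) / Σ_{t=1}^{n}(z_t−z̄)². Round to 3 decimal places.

0.436

Mean z̄ = (20 + 7 + 34 + 6 + 22 + 16 + 16 + 17 + 11 + 24 + 6)/11 = 16.2727
Numerator Σ_{t=1}^{9}(z_t−z̄)(z_{t+2}−z̄) = 325.1240
Denominator Σ(z_t−z̄)² = 746.1818
r_2 = 325.1240 / 746.1818 = 0.436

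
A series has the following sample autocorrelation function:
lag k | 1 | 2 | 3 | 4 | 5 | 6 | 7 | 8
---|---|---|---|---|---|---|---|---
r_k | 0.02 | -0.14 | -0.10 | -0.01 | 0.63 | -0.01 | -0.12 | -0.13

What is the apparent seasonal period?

5

The largest autocorrelation is r_5 = 0.63; the remaining lags stay at or below 0.02.
The dominant spike at lag 5 indicates a seasonal period of 5.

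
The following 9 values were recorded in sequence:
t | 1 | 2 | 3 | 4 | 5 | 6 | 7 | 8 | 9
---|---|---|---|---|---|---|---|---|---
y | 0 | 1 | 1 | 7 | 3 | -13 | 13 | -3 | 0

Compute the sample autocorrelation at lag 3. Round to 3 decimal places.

Mean ȳ = (0 + 1 + 1 + 7 + 3 − 13 + 13 − 3 + 0)/9 = 1.0000
Σ(y_t−ȳ)(y_{t+3}−ȳ) = (-6.0000) + (0.0000) + (0.0000) + (72.0000) + (-8.0000) + (14.0000) = 72.0000
Denominator Σ(y_t−ȳ)² = 398.0000
r_3 = 72.0000 / 398.0000 = 0.181

0.181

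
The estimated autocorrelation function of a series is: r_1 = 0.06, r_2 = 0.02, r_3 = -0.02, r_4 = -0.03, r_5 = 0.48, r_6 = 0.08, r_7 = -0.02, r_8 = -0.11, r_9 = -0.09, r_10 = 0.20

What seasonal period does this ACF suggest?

The largest autocorrelation is r_5 = 0.48, with a weaker echo at lag 10 (0.20); the remaining lags stay at or below 0.08.
The dominant spike at lag 5 indicates a seasonal period of 5.

5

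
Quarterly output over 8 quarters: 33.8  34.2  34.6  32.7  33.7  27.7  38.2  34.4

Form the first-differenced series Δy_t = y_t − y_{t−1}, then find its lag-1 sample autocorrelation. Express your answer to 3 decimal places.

First differences Δy: 0.4, 0.4, -1.9, 1.0, -6.0, 10.5, -3.8
Mean of differences = 0.0857
Numerator Σ(Δy_t−Δȳ)(Δy_{t+1}−Δȳ) = -111.7502
Denominator Σ(Δy_t−Δȳ)² = 165.5686
r_1(Δy) = -111.7502 / 165.5686 = -0.675

-0.675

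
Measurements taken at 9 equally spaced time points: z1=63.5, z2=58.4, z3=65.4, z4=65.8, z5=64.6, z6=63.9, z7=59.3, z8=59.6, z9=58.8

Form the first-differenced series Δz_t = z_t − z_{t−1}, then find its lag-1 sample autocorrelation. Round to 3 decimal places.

-0.318

First differences Δz: -5.1, 7.0, 0.4, -1.2, -0.7, -4.6, 0.3, -0.8
Mean of differences = -0.5875
Numerator Σ(Δz_t−Δz̄)(Δz_{t+1}−Δz̄) = -30.5802
Denominator Σ(Δz_t−Δz̄)² = 96.2288
r_1(Δz) = -30.5802 / 96.2288 = -0.318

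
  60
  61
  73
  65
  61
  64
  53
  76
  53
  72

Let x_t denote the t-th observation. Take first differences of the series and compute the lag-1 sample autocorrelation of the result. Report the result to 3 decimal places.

-0.744

First differences Δx: 1, 12, -8, -4, 3, -11, 23, -23, 19
Mean of differences = 1.3333
Numerator Σ(Δx_t−Δx̄)(Δx_{t+1}−Δx̄) = -1307.1111
Denominator Σ(Δx_t−Δx̄)² = 1758.0000
r_1(Δx) = -1307.1111 / 1758.0000 = -0.744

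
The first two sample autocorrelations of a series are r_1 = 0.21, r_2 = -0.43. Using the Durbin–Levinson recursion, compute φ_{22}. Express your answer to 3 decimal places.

φ_{22} = (r_2 − r_1²) / (1 − r_1²)
r_1² = (0.21)² = 0.0441
Numerator = -0.43 − 0.0441 = -0.4741; denominator = 1 − 0.0441 = 0.9559
φ_{22} = -0.4741 / 0.9559 = -0.496

-0.496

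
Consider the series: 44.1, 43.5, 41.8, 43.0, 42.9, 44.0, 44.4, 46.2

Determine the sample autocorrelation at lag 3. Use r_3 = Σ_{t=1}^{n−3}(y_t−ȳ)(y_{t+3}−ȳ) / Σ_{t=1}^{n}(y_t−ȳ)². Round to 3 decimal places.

Mean ȳ = (44.1 + 43.5 + 41.8 + 43.0 + 42.9 + 44.0 + 44.4 + 46.2)/8 = 43.7375
Deviations from mean: 0.3625, -0.2375, -1.9375, -0.7375, -0.8375, 0.2625, 0.6625, 2.4625
Σ(y_t−ȳ)(y_{t+3}−ȳ) = (-0.2673) + (0.1989) + (-0.5086) + (-0.4886) + (-2.0623) = -3.1280
Denominator Σ(y_t−ȳ)² = 11.7588
r_3 = -3.1280 / 11.7588 = -0.266

-0.266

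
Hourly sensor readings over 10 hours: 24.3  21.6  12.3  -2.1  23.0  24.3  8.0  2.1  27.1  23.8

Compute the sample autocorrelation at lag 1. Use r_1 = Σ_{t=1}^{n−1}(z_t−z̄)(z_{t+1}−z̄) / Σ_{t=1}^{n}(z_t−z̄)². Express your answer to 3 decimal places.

Mean z̄ = (24.3 + 21.6 + 12.3 − 2.1 + 23.0 + 24.3 + 8.0 + 2.1 + 27.1 + 23.8)/10 = 16.4400
Numerator Σ_{t=1}^{9}(z_t−z̄)(z_{t+1}−z̄) = 6.1744
Denominator Σ(z_t−z̄)² = 998.7640
r_1 = 6.1744 / 998.7640 = 0.006

0.006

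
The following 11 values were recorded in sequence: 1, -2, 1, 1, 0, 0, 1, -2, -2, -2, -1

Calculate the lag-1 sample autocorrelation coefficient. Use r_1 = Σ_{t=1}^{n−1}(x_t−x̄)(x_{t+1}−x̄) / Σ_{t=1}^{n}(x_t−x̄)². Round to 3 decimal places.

Mean x̄ = (1 − 2 + 1 + 1 + 0 + 0 + 1 − 2 − 2 − 2 − 1)/11 = -0.4545
Numerator Σ_{t=1}^{10}(x_t−x̄)(x_{t+1}−x̄) = 2.5207
Denominator Σ(x_t−x̄)² = 18.7273
r_1 = 2.5207 / 18.7273 = 0.135

0.135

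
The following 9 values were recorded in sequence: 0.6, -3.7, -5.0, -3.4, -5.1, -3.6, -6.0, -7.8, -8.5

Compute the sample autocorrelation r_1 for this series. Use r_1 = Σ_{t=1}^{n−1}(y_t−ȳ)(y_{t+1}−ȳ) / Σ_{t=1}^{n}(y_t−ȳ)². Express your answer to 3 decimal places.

0.310

Mean ȳ = (0.6 − 3.7 − 5.0 − 3.4 − 5.1 − 3.6 − 6.0 − 7.8 − 8.5)/9 = -4.7222
Numerator Σ_{t=1}^{8}(y_t−ȳ)(y_{t+1}−ȳ) = 17.9917
Denominator Σ(y_t−ȳ)² = 57.9756
r_1 = 17.9917 / 57.9756 = 0.310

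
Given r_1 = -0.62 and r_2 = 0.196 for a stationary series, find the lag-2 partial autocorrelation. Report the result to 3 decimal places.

-0.306

φ_{22} = (r_2 − r_1²) / (1 − r_1²)
r_1² = (-0.62)² = 0.3844
Numerator = 0.196 − 0.3844 = -0.1884; denominator = 1 − 0.3844 = 0.6156
φ_{22} = -0.1884 / 0.6156 = -0.306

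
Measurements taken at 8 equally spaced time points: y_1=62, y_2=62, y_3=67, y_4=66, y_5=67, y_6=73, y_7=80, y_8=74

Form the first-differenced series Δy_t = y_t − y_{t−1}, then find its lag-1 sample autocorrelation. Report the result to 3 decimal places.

First differences Δy: 0, 5, -1, 1, 6, 7, -6
Mean of differences = 1.7143
Numerator Σ(Δy_t−Δȳ)(Δy_{t+1}−Δȳ) = -33.7959
Denominator Σ(Δy_t−Δȳ)² = 127.4286
r_1(Δy) = -33.7959 / 127.4286 = -0.265

-0.265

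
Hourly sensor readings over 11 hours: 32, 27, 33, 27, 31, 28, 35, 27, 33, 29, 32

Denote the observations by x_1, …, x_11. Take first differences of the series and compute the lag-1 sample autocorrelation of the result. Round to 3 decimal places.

First differences Δx: -5, 6, -6, 4, -3, 7, -8, 6, -4, 3
Mean of differences = 0.0000
Numerator Σ(Δx_t−Δx̄)(Δx_{t+1}−Δx̄) = -263.0000
Denominator Σ(Δx_t−Δx̄)² = 296.0000
r_1(Δx) = -263.0000 / 296.0000 = -0.889

-0.889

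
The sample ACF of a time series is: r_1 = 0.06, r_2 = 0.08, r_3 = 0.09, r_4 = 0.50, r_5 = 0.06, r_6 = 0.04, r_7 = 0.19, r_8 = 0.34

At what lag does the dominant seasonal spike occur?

The largest autocorrelation is r_4 = 0.50, with a weaker echo at lag 8 (0.34); the remaining lags stay at or below 0.19.
The dominant spike at lag 4 indicates a seasonal period of 4.

4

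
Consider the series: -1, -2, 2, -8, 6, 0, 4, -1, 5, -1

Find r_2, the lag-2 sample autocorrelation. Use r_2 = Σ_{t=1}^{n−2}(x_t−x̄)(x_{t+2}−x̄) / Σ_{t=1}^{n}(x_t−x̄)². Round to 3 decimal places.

Mean x̄ = (-1 − 2 + 2 − 8 + 6 + 0 + 4 − 1 + 5 − 1)/10 = 0.4000
Numerator Σ_{t=1}^{8}(x_t−x̄)(x_{t+2}−x̄) = 69.4800
Denominator Σ(x_t−x̄)² = 150.4000
r_2 = 69.4800 / 150.4000 = 0.462

0.462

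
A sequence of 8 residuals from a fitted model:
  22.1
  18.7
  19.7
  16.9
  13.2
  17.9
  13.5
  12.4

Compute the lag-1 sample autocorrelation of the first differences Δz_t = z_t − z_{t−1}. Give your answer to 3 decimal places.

First differences Δz: -3.4, 1.0, -2.8, -3.7, 4.7, -4.4, -1.1
Mean of differences = -1.3857
Numerator Σ(Δz_t−Δz̄)(Δz_{t+1}−Δz̄) = -38.1959
Denominator Σ(Δz_t−Δz̄)² = 63.3086
r_1(Δz) = -38.1959 / 63.3086 = -0.603

-0.603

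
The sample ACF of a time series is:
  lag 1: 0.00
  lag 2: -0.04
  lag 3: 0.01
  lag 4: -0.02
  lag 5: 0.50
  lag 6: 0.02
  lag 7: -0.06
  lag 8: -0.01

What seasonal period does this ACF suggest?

The largest autocorrelation is r_5 = 0.50; the remaining lags stay at or below 0.02.
The dominant spike at lag 5 indicates a seasonal period of 5.

5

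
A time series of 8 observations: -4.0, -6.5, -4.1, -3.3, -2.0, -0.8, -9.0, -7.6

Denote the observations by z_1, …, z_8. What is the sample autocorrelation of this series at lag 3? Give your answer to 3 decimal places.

Mean z̄ = (-4.0 − 6.5 − 4.1 − 3.3 − 2.0 − 0.8 − 9.0 − 7.6)/8 = -4.6625
Deviations from mean: 0.6625, -1.8375, 0.5625, 1.3625, 2.6625, 3.8625, -4.3375, -2.9375
Σ(z_t−z̄)(z_{t+3}−z̄) = (0.9027) + (-4.8923) + (2.1727) + (-5.9098) + (-7.8211) = -15.5480
Denominator Σ(z_t−z̄)² = 55.4388
r_3 = -15.5480 / 55.4388 = -0.280

-0.280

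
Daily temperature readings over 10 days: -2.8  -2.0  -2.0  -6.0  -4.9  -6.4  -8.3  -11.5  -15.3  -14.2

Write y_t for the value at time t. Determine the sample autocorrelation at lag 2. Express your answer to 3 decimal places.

0.352

Mean ȳ = (-2.8 − 2.0 − 2.0 − 6.0 − 4.9 − 6.4 − 8.3 − 11.5 − 15.3 − 14.2)/10 = -7.3400
Numerator Σ_{t=1}^{8}(y_t−ȳ)(y_{t+2}−ȳ) = 75.6148
Denominator Σ(y_t−ȳ)² = 214.9240
r_2 = 75.6148 / 214.9240 = 0.352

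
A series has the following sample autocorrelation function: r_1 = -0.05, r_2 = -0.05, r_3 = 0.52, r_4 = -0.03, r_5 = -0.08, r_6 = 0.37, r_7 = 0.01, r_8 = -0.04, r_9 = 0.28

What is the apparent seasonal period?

3

The largest autocorrelation is r_3 = 0.52, with weaker echoes at lags 6 (0.37) and 9 (0.28); the remaining lags stay at or below 0.01.
The dominant spike at lag 3 indicates a seasonal period of 3.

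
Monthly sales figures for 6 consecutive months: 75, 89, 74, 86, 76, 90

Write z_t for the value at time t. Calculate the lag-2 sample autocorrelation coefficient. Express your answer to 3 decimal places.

Mean z̄ = (75 + 89 + 74 + 86 + 76 + 90)/6 = 81.6667
Deviations from mean: -6.6667, 7.3333, -7.6667, 4.3333, -5.6667, 8.3333
Numerator Σ_{t=1}^{4}(z_t−z̄)(z_{t+2}−z̄) = 162.4444
Denominator Σ(z_t−z̄)² = 277.3333
r_2 = 162.4444 / 277.3333 = 0.586

0.586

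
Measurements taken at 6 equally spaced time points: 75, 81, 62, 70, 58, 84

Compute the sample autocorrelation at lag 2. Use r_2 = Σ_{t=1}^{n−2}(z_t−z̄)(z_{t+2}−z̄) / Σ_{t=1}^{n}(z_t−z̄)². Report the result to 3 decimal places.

Mean z̄ = (75 + 81 + 62 + 70 + 58 + 84)/6 = 71.6667
Deviations from mean: 3.3333, 9.3333, -9.6667, -1.6667, -13.6667, 12.3333
Σ(z_t−z̄)(z_{t+2}−z̄) = (-32.2222) + (-15.5556) + (132.1111) + (-20.5556) = 63.7778
Denominator Σ(z_t−z̄)² = 533.3333
r_2 = 63.7778 / 533.3333 = 0.120

0.120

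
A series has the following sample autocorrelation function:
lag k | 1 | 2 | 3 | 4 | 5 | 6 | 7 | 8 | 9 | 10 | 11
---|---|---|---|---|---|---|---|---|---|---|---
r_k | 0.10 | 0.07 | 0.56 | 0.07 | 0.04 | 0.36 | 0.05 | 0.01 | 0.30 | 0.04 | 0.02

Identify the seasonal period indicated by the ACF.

The largest autocorrelation is r_3 = 0.56, with weaker echoes at lags 6 (0.36) and 9 (0.30); the remaining lags stay at or below 0.10.
The dominant spike at lag 3 indicates a seasonal period of 3.

3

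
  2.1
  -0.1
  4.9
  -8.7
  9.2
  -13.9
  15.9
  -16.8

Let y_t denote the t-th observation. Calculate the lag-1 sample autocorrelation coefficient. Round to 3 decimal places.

-0.806

Mean ȳ = (2.1 − 0.1 + 4.9 − 8.7 + 9.2 − 13.9 + 15.9 − 16.8)/8 = -0.9250
Numerator Σ_{t=1}^{7}(y_t−ȳ)(y_{t+1}−ȳ) = -733.4831
Denominator Σ(y_t−ȳ)² = 910.1750
r_1 = -733.4831 / 910.1750 = -0.806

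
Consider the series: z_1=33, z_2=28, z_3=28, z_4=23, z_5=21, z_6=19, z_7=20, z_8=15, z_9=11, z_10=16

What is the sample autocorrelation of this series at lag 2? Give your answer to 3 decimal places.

0.355

Mean z̄ = (33 + 28 + 28 + 23 + 21 + 19 + 20 + 15 + 11 + 16)/10 = 21.4000
Numerator Σ_{t=1}^{8}(z_t−z̄)(z_{t+2}−z̄) = 145.6800
Denominator Σ(z_t−z̄)² = 410.4000
r_2 = 145.6800 / 410.4000 = 0.355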